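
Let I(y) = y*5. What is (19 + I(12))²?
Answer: 6241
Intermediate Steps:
I(y) = 5*y
(19 + I(12))² = (19 + 5*12)² = (19 + 60)² = 79² = 6241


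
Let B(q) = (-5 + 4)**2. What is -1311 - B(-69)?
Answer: -1312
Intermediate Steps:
B(q) = 1 (B(q) = (-1)**2 = 1)
-1311 - B(-69) = -1311 - 1*1 = -1311 - 1 = -1312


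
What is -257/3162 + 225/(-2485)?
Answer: -270019/1571514 ≈ -0.17182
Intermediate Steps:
-257/3162 + 225/(-2485) = -257*1/3162 + 225*(-1/2485) = -257/3162 - 45/497 = -270019/1571514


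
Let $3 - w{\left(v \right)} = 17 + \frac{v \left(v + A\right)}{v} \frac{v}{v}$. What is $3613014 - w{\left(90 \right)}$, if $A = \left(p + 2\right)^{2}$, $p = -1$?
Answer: $3613119$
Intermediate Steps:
$A = 1$ ($A = \left(-1 + 2\right)^{2} = 1^{2} = 1$)
$w{\left(v \right)} = -15 - v$ ($w{\left(v \right)} = 3 - \left(17 + \frac{v \left(v + 1\right)}{v} \frac{v}{v}\right) = 3 - \left(17 + \frac{v \left(1 + v\right)}{v} 1\right) = 3 - \left(17 + \left(1 + v\right) 1\right) = 3 - \left(17 + \left(1 + v\right)\right) = 3 - \left(18 + v\right) = -15 - v$)
$3613014 - w{\left(90 \right)} = 3613014 - \left(-15 - 90\right) = 3613014 - -105 = 3613014 + 105 = 3613119$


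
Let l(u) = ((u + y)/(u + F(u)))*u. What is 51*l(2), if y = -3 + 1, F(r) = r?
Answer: 0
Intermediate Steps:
y = -2
l(u) = -1 + u/2 (l(u) = ((u - 2)/(u + u))*u = ((-2 + u)/((2*u)))*u = ((-2 + u)*(1/(2*u)))*u = ((-2 + u)/(2*u))*u = -1 + u/2)
51*l(2) = 51*(-1 + (½)*2) = 51*(-1 + 1) = 51*0 = 0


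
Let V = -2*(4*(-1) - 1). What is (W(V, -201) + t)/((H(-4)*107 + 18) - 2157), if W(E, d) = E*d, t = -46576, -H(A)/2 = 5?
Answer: 48586/3209 ≈ 15.141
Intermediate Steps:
H(A) = -10 (H(A) = -2*5 = -10)
V = 10 (V = -2*(-4 - 1) = -2*(-5) = 10)
(W(V, -201) + t)/((H(-4)*107 + 18) - 2157) = (10*(-201) - 46576)/((-10*107 + 18) - 2157) = (-2010 - 46576)/((-1070 + 18) - 2157) = -48586/(-1052 - 2157) = -48586/(-3209) = -48586*(-1/3209) = 48586/3209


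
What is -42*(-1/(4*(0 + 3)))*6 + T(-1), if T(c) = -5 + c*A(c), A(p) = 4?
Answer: 12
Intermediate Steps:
T(c) = -5 + 4*c (T(c) = -5 + c*4 = -5 + 4*c)
-42*(-1/(4*(0 + 3)))*6 + T(-1) = -42*(-1/(4*(0 + 3)))*6 + (-5 + 4*(-1)) = -42/(3*(-4))*6 + (-5 - 4) = -42/(-12)*6 - 9 = -42*(-1/12)*6 - 9 = (7/2)*6 - 9 = 21 - 9 = 12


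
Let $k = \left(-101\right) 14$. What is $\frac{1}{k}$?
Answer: $- \frac{1}{1414} \approx -0.00070721$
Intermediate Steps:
$k = -1414$
$\frac{1}{k} = \frac{1}{-1414} = - \frac{1}{1414}$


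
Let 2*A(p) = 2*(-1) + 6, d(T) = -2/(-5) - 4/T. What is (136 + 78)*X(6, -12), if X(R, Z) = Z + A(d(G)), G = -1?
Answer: -2140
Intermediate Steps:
d(T) = 2/5 - 4/T (d(T) = -2*(-1/5) - 4/T = 2/5 - 4/T)
A(p) = 2 (A(p) = (2*(-1) + 6)/2 = (-2 + 6)/2 = (1/2)*4 = 2)
X(R, Z) = 2 + Z (X(R, Z) = Z + 2 = 2 + Z)
(136 + 78)*X(6, -12) = (136 + 78)*(2 - 12) = 214*(-10) = -2140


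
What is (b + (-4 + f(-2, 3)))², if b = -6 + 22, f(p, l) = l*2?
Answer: 324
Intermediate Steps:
f(p, l) = 2*l
b = 16
(b + (-4 + f(-2, 3)))² = (16 + (-4 + 2*3))² = (16 + (-4 + 6))² = (16 + 2)² = 18² = 324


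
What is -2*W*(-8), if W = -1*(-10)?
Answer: 160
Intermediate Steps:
W = 10
-2*W*(-8) = -2*10*(-8) = -20*(-8) = 160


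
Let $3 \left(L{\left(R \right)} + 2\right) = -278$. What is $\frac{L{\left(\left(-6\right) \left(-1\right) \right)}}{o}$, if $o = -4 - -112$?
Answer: $- \frac{71}{81} \approx -0.87654$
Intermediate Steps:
$L{\left(R \right)} = - \frac{284}{3}$ ($L{\left(R \right)} = -2 + \frac{1}{3} \left(-278\right) = -2 - \frac{278}{3} = - \frac{284}{3}$)
$o = 108$ ($o = -4 + 112 = 108$)
$\frac{L{\left(\left(-6\right) \left(-1\right) \right)}}{o} = - \frac{284}{3 \cdot 108} = \left(- \frac{284}{3}\right) \frac{1}{108} = - \frac{71}{81}$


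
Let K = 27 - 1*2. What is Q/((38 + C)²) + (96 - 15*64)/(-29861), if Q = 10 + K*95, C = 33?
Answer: 75573909/150529301 ≈ 0.50205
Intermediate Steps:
K = 25 (K = 27 - 2 = 25)
Q = 2385 (Q = 10 + 25*95 = 10 + 2375 = 2385)
Q/((38 + C)²) + (96 - 15*64)/(-29861) = 2385/((38 + 33)²) + (96 - 15*64)/(-29861) = 2385/(71²) + (96 - 960)*(-1/29861) = 2385/5041 - 864*(-1/29861) = 2385*(1/5041) + 864/29861 = 2385/5041 + 864/29861 = 75573909/150529301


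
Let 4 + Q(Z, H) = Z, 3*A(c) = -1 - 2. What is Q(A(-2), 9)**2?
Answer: 25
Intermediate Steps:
A(c) = -1 (A(c) = (-1 - 2)/3 = (1/3)*(-3) = -1)
Q(Z, H) = -4 + Z
Q(A(-2), 9)**2 = (-4 - 1)**2 = (-5)**2 = 25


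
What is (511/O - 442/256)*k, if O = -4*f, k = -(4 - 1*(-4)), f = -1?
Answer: -16131/16 ≈ -1008.2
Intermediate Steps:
k = -8 (k = -(4 + 4) = -1*8 = -8)
O = 4 (O = -4*(-1) = 4)
(511/O - 442/256)*k = (511/4 - 442/256)*(-8) = (511*(1/4) - 442*1/256)*(-8) = (511/4 - 221/128)*(-8) = (16131/128)*(-8) = -16131/16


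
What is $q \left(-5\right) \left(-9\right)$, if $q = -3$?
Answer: $-135$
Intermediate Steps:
$q \left(-5\right) \left(-9\right) = \left(-3\right) \left(-5\right) \left(-9\right) = 15 \left(-9\right) = -135$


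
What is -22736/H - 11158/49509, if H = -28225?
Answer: 810702074/1397391525 ≈ 0.58015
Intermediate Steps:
-22736/H - 11158/49509 = -22736/(-28225) - 11158/49509 = -22736*(-1/28225) - 11158*1/49509 = 22736/28225 - 11158/49509 = 810702074/1397391525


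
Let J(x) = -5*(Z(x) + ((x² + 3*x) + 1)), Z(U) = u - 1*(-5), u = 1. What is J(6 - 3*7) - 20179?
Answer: -21114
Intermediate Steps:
Z(U) = 6 (Z(U) = 1 - 1*(-5) = 1 + 5 = 6)
J(x) = -35 - 15*x - 5*x² (J(x) = -5*(6 + ((x² + 3*x) + 1)) = -5*(6 + (1 + x² + 3*x)) = -5*(7 + x² + 3*x) = -35 - 15*x - 5*x²)
J(6 - 3*7) - 20179 = (-35 - 15*(6 - 3*7) - 5*(6 - 3*7)²) - 20179 = (-35 - 15*(6 - 21) - 5*(6 - 21)²) - 20179 = (-35 - 15*(-15) - 5*(-15)²) - 20179 = (-35 + 225 - 5*225) - 20179 = (-35 + 225 - 1125) - 20179 = -935 - 20179 = -21114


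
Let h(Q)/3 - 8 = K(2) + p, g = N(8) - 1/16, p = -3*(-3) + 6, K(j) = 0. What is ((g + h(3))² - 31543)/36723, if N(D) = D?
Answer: -2186549/3133696 ≈ -0.69775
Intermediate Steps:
p = 15 (p = 9 + 6 = 15)
g = 127/16 (g = 8 - 1/16 = 127/16 ≈ 7.9375)
h(Q) = 69 (h(Q) = 24 + 3*(0 + 15) = 24 + 3*15 = 24 + 45 = 69)
((g + h(3))² - 31543)/36723 = ((127/16 + 69)² - 31543)/36723 = ((1231/16)² - 31543)*(1/36723) = (1515361/256 - 31543)*(1/36723) = -6559647/256*1/36723 = -2186549/3133696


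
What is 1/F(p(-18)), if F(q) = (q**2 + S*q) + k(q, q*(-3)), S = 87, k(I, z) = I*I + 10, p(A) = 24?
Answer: 1/3250 ≈ 0.00030769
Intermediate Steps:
k(I, z) = 10 + I**2 (k(I, z) = I**2 + 10 = 10 + I**2)
F(q) = 10 + 2*q**2 + 87*q (F(q) = (q**2 + 87*q) + (10 + q**2) = 10 + 2*q**2 + 87*q)
1/F(p(-18)) = 1/(10 + 2*24**2 + 87*24) = 1/(10 + 2*576 + 2088) = 1/(10 + 1152 + 2088) = 1/3250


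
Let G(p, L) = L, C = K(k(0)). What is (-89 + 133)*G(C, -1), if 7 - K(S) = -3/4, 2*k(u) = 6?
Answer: -44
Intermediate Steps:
k(u) = 3 (k(u) = (½)*6 = 3)
K(S) = 31/4 (K(S) = 7 - (-3)/4 = 7 - 1*(-¾) = 7 + ¾ = 31/4)
C = 31/4 ≈ 7.7500
(-89 + 133)*G(C, -1) = (-89 + 133)*(-1) = 44*(-1) = -44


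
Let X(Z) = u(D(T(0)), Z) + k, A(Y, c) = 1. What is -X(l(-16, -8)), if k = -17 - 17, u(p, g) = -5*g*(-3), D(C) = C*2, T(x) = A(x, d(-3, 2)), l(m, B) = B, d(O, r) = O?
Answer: 154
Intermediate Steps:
T(x) = 1
D(C) = 2*C
u(p, g) = 15*g
k = -34
X(Z) = -34 + 15*Z (X(Z) = 15*Z - 34 = -34 + 15*Z)
-X(l(-16, -8)) = -(-34 + 15*(-8)) = -(-34 - 120) = -1*(-154) = 154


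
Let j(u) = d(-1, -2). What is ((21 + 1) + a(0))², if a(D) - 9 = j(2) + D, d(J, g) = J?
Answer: 900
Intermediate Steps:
j(u) = -1
a(D) = 8 + D (a(D) = 9 + (-1 + D) = 8 + D)
((21 + 1) + a(0))² = ((21 + 1) + (8 + 0))² = (22 + 8)² = 30² = 900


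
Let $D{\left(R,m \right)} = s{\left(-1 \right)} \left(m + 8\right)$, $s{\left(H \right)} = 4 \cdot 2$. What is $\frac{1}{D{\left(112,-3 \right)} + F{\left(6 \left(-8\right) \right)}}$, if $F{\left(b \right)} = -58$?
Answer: $- \frac{1}{18} \approx -0.055556$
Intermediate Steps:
$s{\left(H \right)} = 8$
$D{\left(R,m \right)} = 64 + 8 m$ ($D{\left(R,m \right)} = 8 \left(m + 8\right) = 8 \left(8 + m\right) = 64 + 8 m$)
$\frac{1}{D{\left(112,-3 \right)} + F{\left(6 \left(-8\right) \right)}} = \frac{1}{\left(64 + 8 \left(-3\right)\right) - 58} = \frac{1}{\left(64 - 24\right) - 58} = \frac{1}{40 - 58} = \frac{1}{-18} = - \frac{1}{18}$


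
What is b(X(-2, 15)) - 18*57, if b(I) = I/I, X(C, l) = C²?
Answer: -1025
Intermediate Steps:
b(I) = 1
b(X(-2, 15)) - 18*57 = 1 - 18*57 = 1 - 1026 = -1025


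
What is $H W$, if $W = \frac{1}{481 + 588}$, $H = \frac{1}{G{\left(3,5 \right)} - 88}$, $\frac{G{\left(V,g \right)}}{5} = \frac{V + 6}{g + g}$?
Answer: $- \frac{2}{178523} \approx -1.1203 \cdot 10^{-5}$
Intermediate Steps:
$G{\left(V,g \right)} = \frac{5 \left(6 + V\right)}{2 g}$ ($G{\left(V,g \right)} = 5 \frac{V + 6}{g + g} = 5 \frac{6 + V}{2 g} = \frac{5 \left(6 + V\right)}{2 g}$)
$H = - \frac{2}{167}$ ($H = \frac{1}{\frac{5 \left(6 + 3\right)}{2 \cdot 5} - 88} = \frac{1}{\frac{5}{2} \cdot \frac{1}{5} \cdot 9 - 88} = \frac{1}{\frac{9}{2} - 88} = \frac{1}{- \frac{167}{2}} = - \frac{2}{167} \approx -0.011976$)
$W = \frac{1}{1069} \approx 0.00093545$
$H W = \left(- \frac{2}{167}\right) \frac{1}{1069} = - \frac{2}{178523}$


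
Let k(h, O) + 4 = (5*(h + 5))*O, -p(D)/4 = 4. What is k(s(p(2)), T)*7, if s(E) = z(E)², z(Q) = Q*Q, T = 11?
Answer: 25233257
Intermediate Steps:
z(Q) = Q²
p(D) = -16 (p(D) = -4*4 = -16)
s(E) = E⁴ (s(E) = (E²)² = E⁴)
k(h, O) = -4 + O*(25 + 5*h) (k(h, O) = -4 + (5*(h + 5))*O = -4 + (5*(5 + h))*O = -4 + (25 + 5*h)*O = -4 + O*(25 + 5*h))
k(s(p(2)), T)*7 = (-4 + 25*11 + 5*11*(-16)⁴)*7 = (-4 + 275 + 5*11*65536)*7 = (-4 + 275 + 3604480)*7 = 3604751*7 = 25233257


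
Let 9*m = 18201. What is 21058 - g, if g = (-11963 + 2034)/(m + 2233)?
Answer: 268856215/12766 ≈ 21060.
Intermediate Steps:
m = 6067/3 (m = (⅑)*18201 = 6067/3 ≈ 2022.3)
g = -29787/12766 (g = (-11963 + 2034)/(6067/3 + 2233) = -9929/12766/3 = -9929*3/12766 = -29787/12766 ≈ -2.3333)
21058 - g = 21058 - 1*(-29787/12766) = 21058 + 29787/12766 = 268856215/12766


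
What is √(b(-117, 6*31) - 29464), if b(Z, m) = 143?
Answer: I*√29321 ≈ 171.23*I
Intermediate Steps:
√(b(-117, 6*31) - 29464) = √(143 - 29464) = √(-29321) = I*√29321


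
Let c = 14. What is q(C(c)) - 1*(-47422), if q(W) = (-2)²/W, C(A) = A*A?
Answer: 2323679/49 ≈ 47422.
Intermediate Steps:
C(A) = A²
q(W) = 4/W
q(C(c)) - 1*(-47422) = 4/(14²) - 1*(-47422) = 4/196 + 47422 = 4*(1/196) + 47422 = 1/49 + 47422 = 2323679/49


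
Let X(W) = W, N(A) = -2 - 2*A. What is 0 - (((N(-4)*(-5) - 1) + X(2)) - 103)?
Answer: 132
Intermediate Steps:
0 - (((N(-4)*(-5) - 1) + X(2)) - 103) = 0 - ((((-2 - 2*(-4))*(-5) - 1) + 2) - 103) = 0 - ((((-2 + 8)*(-5) - 1) + 2) - 103) = 0 - (((6*(-5) - 1) + 2) - 103) = 0 - (((-30 - 1) + 2) - 103) = 0 - ((-31 + 2) - 103) = 0 - (-29 - 103) = 0 - 1*(-132) = 0 + 132 = 132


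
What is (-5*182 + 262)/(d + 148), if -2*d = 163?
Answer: -1296/133 ≈ -9.7444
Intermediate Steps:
d = -163/2 (d = -½*163 = -163/2 ≈ -81.500)
(-5*182 + 262)/(d + 148) = (-5*182 + 262)/(-163/2 + 148) = (-910 + 262)/(133/2) = -648*2/133 = -1296/133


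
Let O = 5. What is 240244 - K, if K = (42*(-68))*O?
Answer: 254524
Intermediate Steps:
K = -14280 (K = (42*(-68))*5 = -2856*5 = -14280)
240244 - K = 240244 - 1*(-14280) = 240244 + 14280 = 254524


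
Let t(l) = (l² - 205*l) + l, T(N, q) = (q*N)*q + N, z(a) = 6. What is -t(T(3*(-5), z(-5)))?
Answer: -421245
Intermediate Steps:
T(N, q) = N + N*q² (T(N, q) = (N*q)*q + N = N*q² + N = N + N*q²)
t(l) = l² - 204*l
-t(T(3*(-5), z(-5))) = -(3*(-5))*(1 + 6²)*(-204 + (3*(-5))*(1 + 6²)) = -(-15*(1 + 36))*(-204 - 15*(1 + 36)) = -(-15*37)*(-204 - 15*37) = -(-555)*(-204 - 555) = -(-555)*(-759) = -1*421245 = -421245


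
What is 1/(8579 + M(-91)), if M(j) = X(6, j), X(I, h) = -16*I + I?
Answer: 1/8489 ≈ 0.00011780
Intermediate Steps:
X(I, h) = -15*I
M(j) = -90 (M(j) = -15*6 = -90)
1/(8579 + M(-91)) = 1/(8579 - 90) = 1/8489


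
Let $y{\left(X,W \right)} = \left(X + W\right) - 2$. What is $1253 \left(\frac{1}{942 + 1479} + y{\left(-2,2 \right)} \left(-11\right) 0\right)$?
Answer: $\frac{1253}{2421} \approx 0.51755$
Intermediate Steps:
$y{\left(X,W \right)} = -2 + W + X$ ($y{\left(X,W \right)} = \left(W + X\right) - 2 = -2 + W + X$)
$1253 \left(\frac{1}{942 + 1479} + y{\left(-2,2 \right)} \left(-11\right) 0\right) = 1253 \left(\frac{1}{942 + 1479} + \left(-2 + 2 - 2\right) \left(-11\right) 0\right) = 1253 \left(\frac{1}{2421} + \left(-2\right) \left(-11\right) 0\right) = 1253 \left(\frac{1}{2421} + 22 \cdot 0\right) = 1253 \left(\frac{1}{2421} + 0\right) = 1253 \cdot \frac{1}{2421} = \frac{1253}{2421}$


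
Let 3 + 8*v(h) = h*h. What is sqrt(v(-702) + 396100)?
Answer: sqrt(7323202)/4 ≈ 676.54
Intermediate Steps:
v(h) = -3/8 + h**2/8 (v(h) = -3/8 + (h*h)/8 = -3/8 + h**2/8)
sqrt(v(-702) + 396100) = sqrt((-3/8 + (1/8)*(-702)**2) + 396100) = sqrt((-3/8 + (1/8)*492804) + 396100) = sqrt((-3/8 + 123201/2) + 396100) = sqrt(492801/8 + 396100) = sqrt(3661601/8) = sqrt(7323202)/4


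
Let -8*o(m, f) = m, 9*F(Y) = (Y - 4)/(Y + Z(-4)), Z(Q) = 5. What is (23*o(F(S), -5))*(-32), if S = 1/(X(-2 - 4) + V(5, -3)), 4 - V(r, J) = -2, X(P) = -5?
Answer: -46/9 ≈ -5.1111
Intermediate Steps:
V(r, J) = 6 (V(r, J) = 4 - 1*(-2) = 4 + 2 = 6)
S = 1 (S = 1/(-5 + 6) = 1/1 = 1)
F(Y) = (-4 + Y)/(9*(5 + Y)) (F(Y) = ((Y - 4)/(Y + 5))/9 = ((-4 + Y)/(5 + Y))/9 = (-4 + Y)/(9*(5 + Y)))
o(m, f) = -m/8
(23*o(F(S), -5))*(-32) = (23*(-(-4 + 1)/(72*(5 + 1))))*(-32) = (23*(-(-3)/(72*6)))*(-32) = (23*(-⅛*(-1/18)))*(-32) = (23*(1/144))*(-32) = (23/144)*(-32) = -46/9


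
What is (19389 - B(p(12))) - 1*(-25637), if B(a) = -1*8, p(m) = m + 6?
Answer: 45034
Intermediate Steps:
p(m) = 6 + m
B(a) = -8
(19389 - B(p(12))) - 1*(-25637) = (19389 - 1*(-8)) - 1*(-25637) = (19389 + 8) + 25637 = 19397 + 25637 = 45034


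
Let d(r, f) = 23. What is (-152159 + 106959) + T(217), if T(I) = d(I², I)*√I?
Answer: -45200 + 23*√217 ≈ -44861.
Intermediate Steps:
T(I) = 23*√I
(-152159 + 106959) + T(217) = (-152159 + 106959) + 23*√217 = -45200 + 23*√217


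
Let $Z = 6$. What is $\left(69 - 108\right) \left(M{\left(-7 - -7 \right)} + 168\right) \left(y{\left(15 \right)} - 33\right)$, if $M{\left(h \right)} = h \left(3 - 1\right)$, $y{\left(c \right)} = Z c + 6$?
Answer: $-412776$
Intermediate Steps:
$y{\left(c \right)} = 6 + 6 c$ ($y{\left(c \right)} = 6 c + 6 = 6 + 6 c$)
$M{\left(h \right)} = 2 h$ ($M{\left(h \right)} = h 2 = 2 h$)
$\left(69 - 108\right) \left(M{\left(-7 - -7 \right)} + 168\right) \left(y{\left(15 \right)} - 33\right) = \left(69 - 108\right) \left(2 \left(-7 - -7\right) + 168\right) \left(\left(6 + 6 \cdot 15\right) - 33\right) = - 39 \left(2 \left(-7 + 7\right) + 168\right) \left(\left(6 + 90\right) - 33\right) = - 39 \left(2 \cdot 0 + 168\right) \left(96 - 33\right) = - 39 \left(0 + 168\right) 63 = \left(-39\right) 168 \cdot 63 = \left(-6552\right) 63 = -412776$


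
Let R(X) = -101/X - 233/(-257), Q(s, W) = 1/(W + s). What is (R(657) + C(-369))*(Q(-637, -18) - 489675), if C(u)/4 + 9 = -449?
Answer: 99173280567562744/110596095 ≈ 8.9672e+8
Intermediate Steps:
C(u) = -1832 (C(u) = -36 + 4*(-449) = -36 - 1796 = -1832)
R(X) = 233/257 - 101/X (R(X) = -101/X - 233*(-1/257) = -101/X + 233/257 = 233/257 - 101/X)
(R(657) + C(-369))*(Q(-637, -18) - 489675) = ((233/257 - 101/657) - 1832)*(1/(-18 - 637) - 489675) = ((233/257 - 101*1/657) - 1832)*(1/(-655) - 489675) = ((233/257 - 101/657) - 1832)*(-1/655 - 489675) = (127124/168849 - 1832)*(-320737126/655) = -309204244/168849*(-320737126/655) = 99173280567562744/110596095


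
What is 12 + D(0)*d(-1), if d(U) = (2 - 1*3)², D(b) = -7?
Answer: 5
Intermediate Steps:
d(U) = 1 (d(U) = (2 - 3)² = (-1)² = 1)
12 + D(0)*d(-1) = 12 - 7*1 = 12 - 7 = 5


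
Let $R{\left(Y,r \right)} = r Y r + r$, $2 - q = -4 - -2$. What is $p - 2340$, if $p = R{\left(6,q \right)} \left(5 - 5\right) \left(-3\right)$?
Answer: $-2340$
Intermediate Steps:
$q = 4$ ($q = 2 - \left(-4 - -2\right) = 2 - \left(-4 + 2\right) = 2 - -2 = 2 + 2 = 4$)
$R{\left(Y,r \right)} = r + Y r^{2}$ ($R{\left(Y,r \right)} = Y r r + r = Y r^{2} + r = r + Y r^{2}$)
$p = 0$ ($p = 4 \left(1 + 6 \cdot 4\right) \left(5 - 5\right) \left(-3\right) = 4 \left(1 + 24\right) 0 \left(-3\right) = 4 \cdot 25 \cdot 0 = 100 \cdot 0 = 0$)
$p - 2340 = 0 - 2340 = -2340$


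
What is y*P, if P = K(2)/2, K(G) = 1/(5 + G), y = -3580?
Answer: -1790/7 ≈ -255.71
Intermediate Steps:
P = 1/14 (P = 1/((5 + 2)*2) = (½)/7 = (⅐)*(½) = 1/14 ≈ 0.071429)
y*P = -3580*1/14 = -1790/7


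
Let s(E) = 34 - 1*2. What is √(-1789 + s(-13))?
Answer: I*√1757 ≈ 41.917*I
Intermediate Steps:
s(E) = 32 (s(E) = 34 - 2 = 32)
√(-1789 + s(-13)) = √(-1789 + 32) = √(-1757) = I*√1757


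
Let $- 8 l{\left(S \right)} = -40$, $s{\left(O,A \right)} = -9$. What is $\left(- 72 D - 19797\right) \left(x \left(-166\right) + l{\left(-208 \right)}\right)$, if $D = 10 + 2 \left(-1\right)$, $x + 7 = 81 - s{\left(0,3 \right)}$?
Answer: $280597329$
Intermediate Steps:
$l{\left(S \right)} = 5$ ($l{\left(S \right)} = \left(- \frac{1}{8}\right) \left(-40\right) = 5$)
$x = 83$ ($x = -7 + \left(81 - -9\right) = -7 + \left(81 + 9\right) = -7 + 90 = 83$)
$D = 8$ ($D = 10 - 2 = 8$)
$\left(- 72 D - 19797\right) \left(x \left(-166\right) + l{\left(-208 \right)}\right) = \left(\left(-72\right) 8 - 19797\right) \left(83 \left(-166\right) + 5\right) = \left(-576 - 19797\right) \left(-13778 + 5\right) = \left(-20373\right) \left(-13773\right) = 280597329$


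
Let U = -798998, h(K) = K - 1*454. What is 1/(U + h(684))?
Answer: -1/798768 ≈ -1.2519e-6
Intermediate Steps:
h(K) = -454 + K (h(K) = K - 454 = -454 + K)
1/(U + h(684)) = 1/(-798998 + (-454 + 684)) = 1/(-798998 + 230) = 1/(-798768) = -1/798768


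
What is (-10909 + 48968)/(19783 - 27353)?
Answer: -38059/7570 ≈ -5.0276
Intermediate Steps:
(-10909 + 48968)/(19783 - 27353) = 38059/(-7570) = 38059*(-1/7570) = -38059/7570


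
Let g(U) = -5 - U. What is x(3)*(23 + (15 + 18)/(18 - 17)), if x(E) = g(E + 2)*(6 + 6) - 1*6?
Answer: -7056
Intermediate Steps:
x(E) = -90 - 12*E (x(E) = (-5 - (E + 2))*(6 + 6) - 1*6 = (-5 - (2 + E))*12 - 6 = (-5 + (-2 - E))*12 - 6 = (-7 - E)*12 - 6 = (-84 - 12*E) - 6 = -90 - 12*E)
x(3)*(23 + (15 + 18)/(18 - 17)) = (-90 - 12*3)*(23 + (15 + 18)/(18 - 17)) = (-90 - 36)*(23 + 33/1) = -126*(23 + 33*1) = -126*(23 + 33) = -126*56 = -7056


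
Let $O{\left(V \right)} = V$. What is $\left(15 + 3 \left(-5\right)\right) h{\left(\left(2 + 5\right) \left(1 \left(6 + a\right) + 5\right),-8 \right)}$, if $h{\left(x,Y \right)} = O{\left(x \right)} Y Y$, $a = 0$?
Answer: $0$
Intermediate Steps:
$h{\left(x,Y \right)} = x Y^{2}$ ($h{\left(x,Y \right)} = x Y Y = Y x Y = x Y^{2}$)
$\left(15 + 3 \left(-5\right)\right) h{\left(\left(2 + 5\right) \left(1 \left(6 + a\right) + 5\right),-8 \right)} = \left(15 + 3 \left(-5\right)\right) \left(2 + 5\right) \left(1 \left(6 + 0\right) + 5\right) \left(-8\right)^{2} = \left(15 - 15\right) 7 \left(1 \cdot 6 + 5\right) 64 = 0 \cdot 7 \left(6 + 5\right) 64 = 0 \cdot 7 \cdot 11 \cdot 64 = 0 \cdot 77 \cdot 64 = 0 \cdot 4928 = 0$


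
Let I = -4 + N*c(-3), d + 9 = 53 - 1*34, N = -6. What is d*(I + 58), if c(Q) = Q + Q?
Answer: 900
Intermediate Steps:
c(Q) = 2*Q
d = 10 (d = -9 + (53 - 1*34) = -9 + (53 - 34) = -9 + 19 = 10)
I = 32 (I = -4 - 12*(-3) = -4 - 6*(-6) = -4 + 36 = 32)
d*(I + 58) = 10*(32 + 58) = 10*90 = 900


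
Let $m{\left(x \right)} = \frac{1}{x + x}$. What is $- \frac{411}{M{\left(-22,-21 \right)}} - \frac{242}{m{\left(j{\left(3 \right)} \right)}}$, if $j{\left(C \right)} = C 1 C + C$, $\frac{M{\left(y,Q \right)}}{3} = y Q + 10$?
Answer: $- \frac{2741513}{472} \approx -5808.3$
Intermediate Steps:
$M{\left(y,Q \right)} = 30 + 3 Q y$ ($M{\left(y,Q \right)} = 3 \left(y Q + 10\right) = 3 \left(Q y + 10\right) = 3 \left(10 + Q y\right) = 30 + 3 Q y$)
$j{\left(C \right)} = C + C^{2}$ ($j{\left(C \right)} = C C + C = C^{2} + C = C + C^{2}$)
$m{\left(x \right)} = \frac{1}{2 x}$
$- \frac{411}{M{\left(-22,-21 \right)}} - \frac{242}{m{\left(j{\left(3 \right)} \right)}} = - \frac{411}{30 + 3 \left(-21\right) \left(-22\right)} - \frac{242}{\frac{1}{2} \frac{1}{3 \left(1 + 3\right)}} = - \frac{411}{30 + 1386} - \frac{242}{\frac{1}{2} \frac{1}{3 \cdot 4}} = - \frac{411}{1416} - \frac{242}{\frac{1}{2} \cdot \frac{1}{12}} = \left(-411\right) \frac{1}{1416} - \frac{242}{\frac{1}{2} \cdot \frac{1}{12}} = - \frac{137}{472} - 242 \frac{1}{\frac{1}{24}} = - \frac{137}{472} - 5808 = - \frac{2741513}{472}$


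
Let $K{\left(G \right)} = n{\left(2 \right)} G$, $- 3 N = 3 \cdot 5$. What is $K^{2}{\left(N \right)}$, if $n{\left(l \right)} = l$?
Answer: $100$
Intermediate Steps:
$N = -5$ ($N = - \frac{3 \cdot 5}{3} = \left(- \frac{1}{3}\right) 15 = -5$)
$K{\left(G \right)} = 2 G$
$K^{2}{\left(N \right)} = \left(2 \left(-5\right)\right)^{2} = \left(-10\right)^{2} = 100$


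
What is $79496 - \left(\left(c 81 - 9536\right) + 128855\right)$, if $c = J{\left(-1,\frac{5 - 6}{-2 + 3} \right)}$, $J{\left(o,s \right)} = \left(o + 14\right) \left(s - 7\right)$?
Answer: $-31399$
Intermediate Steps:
$J{\left(o,s \right)} = \left(-7 + s\right) \left(14 + o\right)$ ($J{\left(o,s \right)} = \left(14 + o\right) \left(-7 + s\right) = \left(-7 + s\right) \left(14 + o\right)$)
$c = -104$ ($c = -98 - -7 + 14 \frac{5 - 6}{-2 + 3} - \frac{5 - 6}{-2 + 3} = -98 + 7 + 14 \left(- 1^{-1}\right) - - 1^{-1} = -98 + 7 + 14 \left(\left(-1\right) 1\right) - \left(-1\right) 1 = -98 + 7 + 14 \left(-1\right) - -1 = -98 + 7 - 14 + 1 = -104$)
$79496 - \left(\left(c 81 - 9536\right) + 128855\right) = 79496 - \left(\left(\left(-104\right) 81 - 9536\right) + 128855\right) = 79496 - \left(\left(-8424 - 9536\right) + 128855\right) = 79496 - \left(-17960 + 128855\right) = 79496 - 110895 = -31399$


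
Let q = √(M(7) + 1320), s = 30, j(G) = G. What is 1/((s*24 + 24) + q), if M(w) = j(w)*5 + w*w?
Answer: 62/46011 - √39/92022 ≈ 0.0012796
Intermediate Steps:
M(w) = w² + 5*w (M(w) = w*5 + w*w = 5*w + w² = w² + 5*w)
q = 6*√39 (q = √(7*(5 + 7) + 1320) = √(7*12 + 1320) = √(84 + 1320) = √1404 = 6*√39 ≈ 37.470)
1/((s*24 + 24) + q) = 1/((30*24 + 24) + 6*√39) = 1/((720 + 24) + 6*√39) = 1/(744 + 6*√39)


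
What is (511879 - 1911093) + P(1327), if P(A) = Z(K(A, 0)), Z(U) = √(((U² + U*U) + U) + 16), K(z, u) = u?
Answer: -1399210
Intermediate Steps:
Z(U) = √(16 + U + 2*U²) (Z(U) = √(((U² + U²) + U) + 16) = √((2*U² + U) + 16) = √((U + 2*U²) + 16) = √(16 + U + 2*U²))
P(A) = 4 (P(A) = √(16 + 0 + 2*0²) = √(16 + 0 + 2*0) = √(16 + 0 + 0) = √16 = 4)
(511879 - 1911093) + P(1327) = (511879 - 1911093) + 4 = -1399214 + 4 = -1399210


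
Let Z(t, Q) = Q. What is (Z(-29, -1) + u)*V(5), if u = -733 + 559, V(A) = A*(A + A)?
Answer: -8750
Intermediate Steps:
V(A) = 2*A**2 (V(A) = A*(2*A) = 2*A**2)
u = -174
(Z(-29, -1) + u)*V(5) = (-1 - 174)*(2*5**2) = -350*25 = -175*50 = -8750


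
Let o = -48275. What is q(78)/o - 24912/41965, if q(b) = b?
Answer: -241180014/405172075 ≈ -0.59525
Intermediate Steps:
q(78)/o - 24912/41965 = 78/(-48275) - 24912/41965 = 78*(-1/48275) - 24912*1/41965 = -78/48275 - 24912/41965 = -241180014/405172075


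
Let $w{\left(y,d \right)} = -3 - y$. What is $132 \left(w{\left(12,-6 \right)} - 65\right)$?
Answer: $-10560$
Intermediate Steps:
$132 \left(w{\left(12,-6 \right)} - 65\right) = 132 \left(\left(-3 - 12\right) - 65\right) = 132 \left(-15 - 65\right) = 132 \left(-80\right) = -10560$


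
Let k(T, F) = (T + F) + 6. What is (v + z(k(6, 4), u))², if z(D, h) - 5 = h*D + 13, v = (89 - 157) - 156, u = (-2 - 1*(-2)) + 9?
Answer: 3844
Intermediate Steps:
k(T, F) = 6 + F + T (k(T, F) = (F + T) + 6 = 6 + F + T)
u = 9 (u = (-2 + 2) + 9 = 0 + 9 = 9)
v = -224 (v = -68 - 156 = -224)
z(D, h) = 18 + D*h (z(D, h) = 5 + (h*D + 13) = 5 + (D*h + 13) = 5 + (13 + D*h) = 18 + D*h)
(v + z(k(6, 4), u))² = (-224 + (18 + (6 + 4 + 6)*9))² = (-224 + (18 + 16*9))² = (-224 + (18 + 144))² = (-224 + 162)² = (-62)² = 3844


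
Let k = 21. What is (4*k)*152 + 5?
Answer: 12773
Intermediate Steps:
(4*k)*152 + 5 = (4*21)*152 + 5 = 84*152 + 5 = 12768 + 5 = 12773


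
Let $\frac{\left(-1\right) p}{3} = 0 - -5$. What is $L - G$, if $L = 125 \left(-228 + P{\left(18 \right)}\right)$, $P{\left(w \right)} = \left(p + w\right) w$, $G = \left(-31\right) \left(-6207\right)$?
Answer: $-214167$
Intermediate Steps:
$p = -15$ ($p = - 3 \left(0 - -5\right) = - 3 \left(0 + 5\right) = \left(-3\right) 5 = -15$)
$G = 192417$
$P{\left(w \right)} = w \left(-15 + w\right)$ ($P{\left(w \right)} = \left(-15 + w\right) w = w \left(-15 + w\right)$)
$L = -21750$ ($L = 125 \left(-228 + 18 \left(-15 + 18\right)\right) = 125 \left(-228 + 18 \cdot 3\right) = 125 \left(-228 + 54\right) = 125 \left(-174\right) = -21750$)
$L - G = -21750 - 192417 = -214167$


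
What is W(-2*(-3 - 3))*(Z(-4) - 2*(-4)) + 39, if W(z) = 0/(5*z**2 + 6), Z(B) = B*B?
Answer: 39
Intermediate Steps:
Z(B) = B**2
W(z) = 0 (W(z) = 0/(6 + 5*z**2) = 0)
W(-2*(-3 - 3))*(Z(-4) - 2*(-4)) + 39 = 0*((-4)**2 - 2*(-4)) + 39 = 0*(16 + 8) + 39 = 0*24 + 39 = 0 + 39 = 39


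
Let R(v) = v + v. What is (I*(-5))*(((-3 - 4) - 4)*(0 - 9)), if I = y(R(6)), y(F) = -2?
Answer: 990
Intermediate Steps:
R(v) = 2*v
I = -2
(I*(-5))*(((-3 - 4) - 4)*(0 - 9)) = (-2*(-5))*(((-3 - 4) - 4)*(0 - 9)) = 10*((-7 - 4)*(-9)) = 10*(-11*(-9)) = 10*99 = 990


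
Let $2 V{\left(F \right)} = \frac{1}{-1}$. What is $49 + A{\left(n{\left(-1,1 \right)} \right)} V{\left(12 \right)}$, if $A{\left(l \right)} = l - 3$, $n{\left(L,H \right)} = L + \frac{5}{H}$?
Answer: $\frac{97}{2} \approx 48.5$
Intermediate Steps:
$V{\left(F \right)} = - \frac{1}{2}$ ($V{\left(F \right)} = \frac{1}{2 \left(-1\right)} = \frac{1}{2} \left(-1\right) = - \frac{1}{2}$)
$A{\left(l \right)} = -3 + l$
$49 + A{\left(n{\left(-1,1 \right)} \right)} V{\left(12 \right)} = 49 + \left(-3 - \left(1 - \frac{5}{1}\right)\right) \left(- \frac{1}{2}\right) = 49 + \left(-3 + \left(-1 + 5 \cdot 1\right)\right) \left(- \frac{1}{2}\right) = 49 + \left(-3 + \left(-1 + 5\right)\right) \left(- \frac{1}{2}\right) = 49 + \left(-3 + 4\right) \left(- \frac{1}{2}\right) = 49 + 1 \left(- \frac{1}{2}\right) = 49 - \frac{1}{2} = \frac{97}{2}$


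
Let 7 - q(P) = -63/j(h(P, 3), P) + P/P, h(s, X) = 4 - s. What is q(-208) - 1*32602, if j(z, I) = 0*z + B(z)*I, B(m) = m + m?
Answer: -2874706495/88192 ≈ -32596.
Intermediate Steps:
B(m) = 2*m
j(z, I) = 2*I*z (j(z, I) = 0*z + (2*z)*I = 0 + 2*I*z = 2*I*z)
q(P) = 6 + 63/(2*P*(4 - P)) (q(P) = 7 - (-63*1/(2*P*(4 - P)) + P/P) = 7 - (-63/(2*P*(4 - P)) + 1) = 7 - (1 - 63/(2*P*(4 - P))) = 7 + (-1 + 63/(2*P*(4 - P))) = 6 + 63/(2*P*(4 - P)))
q(-208) - 1*32602 = (3/2)*(-21 + 4*(-208)*(-4 - 208))/(-208*(-4 - 208)) - 1*32602 = (3/2)*(-1/208)*(-21 + 4*(-208)*(-212))/(-212) - 32602 = (3/2)*(-1/208)*(-1/212)*(-21 + 176384) - 32602 = (3/2)*(-1/208)*(-1/212)*176363 - 32602 = 529089/88192 - 32602 = -2874706495/88192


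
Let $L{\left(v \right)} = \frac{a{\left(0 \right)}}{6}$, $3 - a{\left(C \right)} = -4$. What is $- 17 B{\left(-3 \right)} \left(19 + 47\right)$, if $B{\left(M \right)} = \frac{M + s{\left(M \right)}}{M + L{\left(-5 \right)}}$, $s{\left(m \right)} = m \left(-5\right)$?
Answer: $7344$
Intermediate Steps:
$a{\left(C \right)} = 7$ ($a{\left(C \right)} = 3 - -4 = 3 + 4 = 7$)
$L{\left(v \right)} = \frac{7}{6}$
$s{\left(m \right)} = - 5 m$
$B{\left(M \right)} = - \frac{4 M}{\frac{7}{6} + M}$ ($B{\left(M \right)} = \frac{M - 5 M}{M + \frac{7}{6}} = \frac{\left(-4\right) M}{\frac{7}{6} + M} = - \frac{4 M}{\frac{7}{6} + M}$)
$- 17 B{\left(-3 \right)} \left(19 + 47\right) = - 17 \left(\left(-24\right) \left(-3\right) \frac{1}{7 + 6 \left(-3\right)}\right) \left(19 + 47\right) = - 17 \left(\left(-24\right) \left(-3\right) \frac{1}{7 - 18}\right) 66 = - 17 \left(\left(-24\right) \left(-3\right) \frac{1}{-11}\right) 66 = - 17 \left(\left(-24\right) \left(-3\right) \left(- \frac{1}{11}\right)\right) 66 = \left(-17\right) \left(- \frac{72}{11}\right) 66 = \frac{1224}{11} \cdot 66 = 7344$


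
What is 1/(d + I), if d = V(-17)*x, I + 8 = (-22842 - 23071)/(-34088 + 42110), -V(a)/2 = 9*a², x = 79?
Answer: -1146/470973595 ≈ -2.4333e-6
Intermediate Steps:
V(a) = -18*a²
I = -15727/1146 (I = -8 + (-22842 - 23071)/(-34088 + 42110) = -8 - 45913/8022 = -8 - 45913*1/8022 = -8 - 6559/1146 = -15727/1146 ≈ -13.723)
d = -410958 (d = -18*(-17)²*79 = -18*289*79 = -5202*79 = -410958)
1/(d + I) = 1/(-410958 - 15727/1146) = 1/(-470973595/1146) = -1146/470973595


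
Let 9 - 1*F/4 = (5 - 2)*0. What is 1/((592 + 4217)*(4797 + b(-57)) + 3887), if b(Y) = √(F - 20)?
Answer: 1/23091896 ≈ 4.3305e-8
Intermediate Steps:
F = 36 (F = 36 - 4*(5 - 2)*0 = 36 - 12*0 = 36 - 4*0 = 36 + 0 = 36)
b(Y) = 4 (b(Y) = √(36 - 20) = √16 = 4)
1/((592 + 4217)*(4797 + b(-57)) + 3887) = 1/((592 + 4217)*(4797 + 4) + 3887) = 1/(4809*4801 + 3887) = 1/(23088009 + 3887) = 1/23091896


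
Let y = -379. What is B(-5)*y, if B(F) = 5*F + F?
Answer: 11370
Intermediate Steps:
B(F) = 6*F
B(-5)*y = (6*(-5))*(-379) = -30*(-379) = 11370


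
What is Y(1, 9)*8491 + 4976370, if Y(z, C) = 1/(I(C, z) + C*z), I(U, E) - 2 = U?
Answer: 99535891/20 ≈ 4.9768e+6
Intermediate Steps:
I(U, E) = 2 + U
Y(z, C) = 1/(2 + C + C*z) (Y(z, C) = 1/((2 + C) + C*z) = 1/(2 + C + C*z))
Y(1, 9)*8491 + 4976370 = 8491/(2 + 9 + 9*1) + 4976370 = 8491/(2 + 9 + 9) + 4976370 = 8491/20 + 4976370 = 99535891/20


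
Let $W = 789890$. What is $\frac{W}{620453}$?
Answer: $\frac{789890}{620453} \approx 1.2731$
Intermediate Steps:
$\frac{W}{620453} = \frac{789890}{620453}$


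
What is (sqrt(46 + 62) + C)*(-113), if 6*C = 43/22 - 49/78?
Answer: -64297/2574 - 678*sqrt(3) ≈ -1199.3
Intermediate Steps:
C = 569/2574 (C = (43/22 - 49/78)/6 = (1/6)*(569/429) = 569/2574 ≈ 0.22106)
(sqrt(46 + 62) + C)*(-113) = (sqrt(46 + 62) + 569/2574)*(-113) = (sqrt(108) + 569/2574)*(-113) = (6*sqrt(3) + 569/2574)*(-113) = (569/2574 + 6*sqrt(3))*(-113) = -64297/2574 - 678*sqrt(3)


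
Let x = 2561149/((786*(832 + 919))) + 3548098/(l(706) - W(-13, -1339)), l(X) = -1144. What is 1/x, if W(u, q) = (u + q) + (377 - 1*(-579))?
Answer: -7569573/35891778416 ≈ -0.00021090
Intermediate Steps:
W(u, q) = 956 + q + u (W(u, q) = (q + u) + (377 + 579) = (q + u) + 956 = 956 + q + u)
x = -35891778416/7569573 (x = 2561149/((786*(832 + 919))) + 3548098/(-1144 - (956 - 1339 - 13)) = 2561149/((786*1751)) + 3548098/(-1144 - 1*(-396)) = 2561149/1376286 + 3548098/(-1144 + 396) = 2561149*(1/1376286) + 3548098/(-748) = 2561149/1376286 + 3548098*(-1/748) = 2561149/1376286 - 1774049/374 = -35891778416/7569573 ≈ -4741.6)
1/x = 1/(-35891778416/7569573) = -7569573/35891778416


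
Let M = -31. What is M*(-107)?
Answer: 3317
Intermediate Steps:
M*(-107) = -31*(-107) = 3317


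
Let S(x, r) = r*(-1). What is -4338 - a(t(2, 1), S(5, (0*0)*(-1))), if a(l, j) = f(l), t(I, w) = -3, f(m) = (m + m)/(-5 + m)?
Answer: -17355/4 ≈ -4338.8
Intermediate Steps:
S(x, r) = -r
f(m) = 2*m/(-5 + m) (f(m) = (2*m)/(-5 + m) = 2*m/(-5 + m))
a(l, j) = 2*l/(-5 + l)
-4338 - a(t(2, 1), S(5, (0*0)*(-1))) = -4338 - 2*(-3)/(-5 - 3) = -4338 - 2*(-3)/(-8) = -4338 - 2*(-3)*(-1)/8 = -4338 - 1*3/4 = -4338 - 3/4 = -17355/4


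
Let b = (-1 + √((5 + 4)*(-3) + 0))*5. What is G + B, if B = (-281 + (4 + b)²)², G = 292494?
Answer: 1201819 + 57300*I*√3 ≈ 1.2018e+6 + 99247.0*I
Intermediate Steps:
b = -5 + 15*I*√3 (b = (-1 + √(9*(-3) + 0))*5 = (-1 + √(-27 + 0))*5 = (-1 + √(-27))*5 = (-1 + 3*I*√3)*5 = -5 + 15*I*√3 ≈ -5.0 + 25.981*I)
B = (-281 + (-1 + 15*I*√3)²)² (B = (-281 + (4 + (-5 + 15*I*√3))²)² = (-281 + (-1 + 15*I*√3)²)² ≈ 9.0933e+5 + 99247.0*I)
G + B = 292494 + (909325 + 57300*I*√3) = 1201819 + 57300*I*√3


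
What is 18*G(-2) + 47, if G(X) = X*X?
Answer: 119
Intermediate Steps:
G(X) = X²
18*G(-2) + 47 = 18*(-2)² + 47 = 18*4 + 47 = 72 + 47 = 119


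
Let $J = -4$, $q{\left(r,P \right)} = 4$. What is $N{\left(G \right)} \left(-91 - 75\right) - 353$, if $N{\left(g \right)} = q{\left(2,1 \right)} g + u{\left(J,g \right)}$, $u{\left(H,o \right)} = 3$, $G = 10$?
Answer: $-7491$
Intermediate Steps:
$N{\left(g \right)} = 3 + 4 g$ ($N{\left(g \right)} = 4 g + 3 = 3 + 4 g$)
$N{\left(G \right)} \left(-91 - 75\right) - 353 = \left(3 + 4 \cdot 10\right) \left(-91 - 75\right) - 353 = \left(3 + 40\right) \left(-91 - 75\right) - 353 = 43 \left(-166\right) - 353 = -7138 - 353 = -7491$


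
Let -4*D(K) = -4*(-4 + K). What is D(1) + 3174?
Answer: 3171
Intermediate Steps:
D(K) = -4 + K (D(K) = -(-1)*(-4 + K) = -(16 - 4*K)/4 = -4 + K)
D(1) + 3174 = (-4 + 1) + 3174 = -3 + 3174 = 3171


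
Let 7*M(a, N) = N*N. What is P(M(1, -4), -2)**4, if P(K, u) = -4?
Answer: 256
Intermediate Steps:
M(a, N) = N**2/7 (M(a, N) = (N*N)/7 = N**2/7)
P(M(1, -4), -2)**4 = (-4)**4 = 256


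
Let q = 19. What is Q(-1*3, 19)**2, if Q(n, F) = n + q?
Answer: 256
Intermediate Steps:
Q(n, F) = 19 + n (Q(n, F) = n + 19 = 19 + n)
Q(-1*3, 19)**2 = (19 - 1*3)**2 = (19 - 3)**2 = 16**2 = 256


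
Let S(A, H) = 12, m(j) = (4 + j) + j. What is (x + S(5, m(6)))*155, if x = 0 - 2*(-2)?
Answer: 2480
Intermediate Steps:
m(j) = 4 + 2*j
x = 4 (x = 0 + 4 = 4)
(x + S(5, m(6)))*155 = (4 + 12)*155 = 16*155 = 2480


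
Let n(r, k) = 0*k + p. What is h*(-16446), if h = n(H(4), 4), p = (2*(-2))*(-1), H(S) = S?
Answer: -65784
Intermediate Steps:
p = 4 (p = -4*(-1) = 4)
n(r, k) = 4 (n(r, k) = 0*k + 4 = 0 + 4 = 4)
h = 4
h*(-16446) = 4*(-16446) = -65784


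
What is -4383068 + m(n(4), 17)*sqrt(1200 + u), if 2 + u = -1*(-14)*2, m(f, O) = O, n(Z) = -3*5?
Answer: -4383068 + 17*sqrt(1226) ≈ -4.3825e+6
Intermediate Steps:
n(Z) = -15
u = 26 (u = -2 - 1*(-14)*2 = -2 + 14*2 = -2 + 28 = 26)
-4383068 + m(n(4), 17)*sqrt(1200 + u) = -4383068 + 17*sqrt(1200 + 26) = -4383068 + 17*sqrt(1226)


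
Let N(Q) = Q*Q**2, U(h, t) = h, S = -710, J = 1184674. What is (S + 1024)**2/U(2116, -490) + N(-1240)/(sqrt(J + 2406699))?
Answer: 24649/529 - 1906624000*sqrt(3591373)/3591373 ≈ -1.0060e+6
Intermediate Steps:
N(Q) = Q**3
(S + 1024)**2/U(2116, -490) + N(-1240)/(sqrt(J + 2406699)) = (-710 + 1024)**2/2116 + (-1240)**3/(sqrt(1184674 + 2406699)) = 314**2*(1/2116) - 1906624000*sqrt(3591373)/3591373 = 98596*(1/2116) - 1906624000*sqrt(3591373)/3591373 = 24649/529 - 1906624000*sqrt(3591373)/3591373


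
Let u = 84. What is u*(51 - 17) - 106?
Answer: 2750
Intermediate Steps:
u*(51 - 17) - 106 = 84*(51 - 17) - 106 = 84*34 - 106 = 2856 - 106 = 2750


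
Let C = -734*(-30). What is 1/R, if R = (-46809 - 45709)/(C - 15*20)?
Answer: -10860/46259 ≈ -0.23477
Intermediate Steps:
C = 22020
R = -46259/10860 (R = (-46809 - 45709)/(22020 - 15*20) = -92518/(22020 - 300) = -92518/21720 = -92518*1/21720 = -46259/10860 ≈ -4.2596)
1/R = 1/(-46259/10860) = -10860/46259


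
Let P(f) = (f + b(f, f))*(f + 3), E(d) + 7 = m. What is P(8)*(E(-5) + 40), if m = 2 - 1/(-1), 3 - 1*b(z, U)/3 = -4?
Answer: 11484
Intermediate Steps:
b(z, U) = 21 (b(z, U) = 9 - 3*(-4) = 9 + 12 = 21)
m = 3 (m = 2 - (-1) = 2 - 1*(-1) = 2 + 1 = 3)
E(d) = -4 (E(d) = -7 + 3 = -4)
P(f) = (3 + f)*(21 + f) (P(f) = (f + 21)*(f + 3) = (21 + f)*(3 + f) = (3 + f)*(21 + f))
P(8)*(E(-5) + 40) = (63 + 8² + 24*8)*(-4 + 40) = (63 + 64 + 192)*36 = 319*36 = 11484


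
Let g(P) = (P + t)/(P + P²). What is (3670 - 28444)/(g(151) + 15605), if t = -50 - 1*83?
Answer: -284306424/179082989 ≈ -1.5876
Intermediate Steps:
t = -133 (t = -50 - 83 = -133)
g(P) = (-133 + P)/(P + P²) (g(P) = (P - 133)/(P + P²) = (-133 + P)/(P + P²))
(3670 - 28444)/(g(151) + 15605) = (3670 - 28444)/((-133 + 151)/(151*(1 + 151)) + 15605) = -24774/((1/151)*18/152 + 15605) = -24774/((1/151)*(1/152)*18 + 15605) = -24774/(9/11476 + 15605) = -24774/179082989/11476 = -24774*11476/179082989 = -284306424/179082989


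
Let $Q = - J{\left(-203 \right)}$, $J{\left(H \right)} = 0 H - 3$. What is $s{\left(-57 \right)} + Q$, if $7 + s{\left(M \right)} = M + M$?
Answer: $-118$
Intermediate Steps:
$J{\left(H \right)} = -3$ ($J{\left(H \right)} = 0 - 3 = -3$)
$s{\left(M \right)} = -7 + 2 M$ ($s{\left(M \right)} = -7 + \left(M + M\right) = -7 + 2 M$)
$Q = 3$ ($Q = \left(-1\right) \left(-3\right) = 3$)
$s{\left(-57 \right)} + Q = \left(-7 + 2 \left(-57\right)\right) + 3 = \left(-7 - 114\right) + 3 = -121 + 3 = -118$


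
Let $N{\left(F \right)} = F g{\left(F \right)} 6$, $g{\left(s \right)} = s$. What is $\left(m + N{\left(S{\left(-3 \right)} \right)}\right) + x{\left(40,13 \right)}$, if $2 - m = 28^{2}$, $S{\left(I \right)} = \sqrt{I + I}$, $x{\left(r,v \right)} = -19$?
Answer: $-837$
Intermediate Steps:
$S{\left(I \right)} = \sqrt{2} \sqrt{I}$ ($S{\left(I \right)} = \sqrt{2 I} = \sqrt{2} \sqrt{I}$)
$m = -782$ ($m = 2 - 28^{2} = 2 - 784 = -782$)
$N{\left(F \right)} = 6 F^{2}$ ($N{\left(F \right)} = F F 6 = F^{2} \cdot 6 = 6 F^{2}$)
$\left(m + N{\left(S{\left(-3 \right)} \right)}\right) + x{\left(40,13 \right)} = \left(-782 + 6 \left(\sqrt{2} \sqrt{-3}\right)^{2}\right) - 19 = \left(-782 + 6 \left(\sqrt{2} i \sqrt{3}\right)^{2}\right) - 19 = \left(-782 + 6 \left(i \sqrt{6}\right)^{2}\right) - 19 = \left(-782 + 6 \left(-6\right)\right) - 19 = \left(-782 - 36\right) - 19 = -818 - 19 = -837$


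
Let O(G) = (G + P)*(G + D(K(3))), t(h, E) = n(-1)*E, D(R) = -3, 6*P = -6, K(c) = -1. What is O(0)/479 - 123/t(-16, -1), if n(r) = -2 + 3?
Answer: 58920/479 ≈ 123.01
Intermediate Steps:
n(r) = 1
P = -1 (P = (1/6)*(-6) = -1)
t(h, E) = E (t(h, E) = 1*E = E)
O(G) = (-1 + G)*(-3 + G) (O(G) = (G - 1)*(G - 3) = (-1 + G)*(-3 + G))
O(0)/479 - 123/t(-16, -1) = (3 + 0**2 - 4*0)/479 - 123/(-1) = (3 + 0 + 0)*(1/479) - 123*(-1) = 3*(1/479) + 123 = 3/479 + 123 = 58920/479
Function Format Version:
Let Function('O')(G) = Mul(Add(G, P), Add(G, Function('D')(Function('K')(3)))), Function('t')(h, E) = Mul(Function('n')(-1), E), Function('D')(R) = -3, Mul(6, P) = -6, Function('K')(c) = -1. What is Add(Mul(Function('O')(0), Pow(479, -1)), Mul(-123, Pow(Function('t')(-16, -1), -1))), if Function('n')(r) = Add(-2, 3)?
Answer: Rational(58920, 479) ≈ 123.01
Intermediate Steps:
Function('n')(r) = 1
P = -1 (P = Mul(Rational(1, 6), -6) = -1)
Function('t')(h, E) = E (Function('t')(h, E) = Mul(1, E) = E)
Function('O')(G) = Mul(Add(-1, G), Add(-3, G)) (Function('O')(G) = Mul(Add(G, -1), Add(G, -3)) = Mul(Add(-1, G), Add(-3, G)))
Add(Mul(Function('O')(0), Pow(479, -1)), Mul(-123, Pow(Function('t')(-16, -1), -1))) = Add(Mul(Add(3, Pow(0, 2), Mul(-4, 0)), Pow(479, -1)), Mul(-123, Pow(-1, -1))) = Add(Mul(Add(3, 0, 0), Rational(1, 479)), Mul(-123, -1)) = Add(Mul(3, Rational(1, 479)), 123) = Add(Rational(3, 479), 123) = Rational(58920, 479)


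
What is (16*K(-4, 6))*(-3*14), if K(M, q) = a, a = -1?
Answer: 672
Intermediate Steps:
K(M, q) = -1
(16*K(-4, 6))*(-3*14) = (16*(-1))*(-3*14) = -16*(-42) = 672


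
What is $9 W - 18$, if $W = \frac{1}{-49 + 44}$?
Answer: $- \frac{99}{5} \approx -19.8$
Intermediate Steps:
$W = - \frac{1}{5}$ ($W = \frac{1}{-5} = - \frac{1}{5} \approx -0.2$)
$9 W - 18 = 9 \left(- \frac{1}{5}\right) - 18 = - \frac{9}{5} - 18 = - \frac{99}{5}$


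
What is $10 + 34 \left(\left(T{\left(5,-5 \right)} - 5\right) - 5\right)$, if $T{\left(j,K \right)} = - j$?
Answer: $-500$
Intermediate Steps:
$10 + 34 \left(\left(T{\left(5,-5 \right)} - 5\right) - 5\right) = 10 + 34 \left(\left(\left(-1\right) 5 - 5\right) - 5\right) = 10 + 34 \left(\left(-5 - 5\right) - 5\right) = 10 + 34 \left(-10 - 5\right) = 10 + 34 \left(-15\right) = 10 - 510 = -500$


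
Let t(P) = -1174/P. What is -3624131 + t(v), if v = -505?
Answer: -1830184981/505 ≈ -3.6241e+6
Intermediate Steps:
-3624131 + t(v) = -3624131 - 1174/(-505) = -3624131 - 1174*(-1/505) = -3624131 + 1174/505 = -1830184981/505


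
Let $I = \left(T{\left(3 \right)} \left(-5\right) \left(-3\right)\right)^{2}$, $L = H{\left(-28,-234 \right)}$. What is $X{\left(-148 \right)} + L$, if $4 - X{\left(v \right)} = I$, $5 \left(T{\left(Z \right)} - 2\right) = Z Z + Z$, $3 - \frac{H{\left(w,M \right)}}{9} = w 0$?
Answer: $-4325$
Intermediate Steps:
$H{\left(w,M \right)} = 27$ ($H{\left(w,M \right)} = 27 - 9 w 0 = 27 - 0 = 27 + 0 = 27$)
$T{\left(Z \right)} = 2 + \frac{Z}{5} + \frac{Z^{2}}{5}$ ($T{\left(Z \right)} = 2 + \frac{Z Z + Z}{5} = 2 + \frac{Z^{2} + Z}{5} = 2 + \frac{Z + Z^{2}}{5} = 2 + \left(\frac{Z}{5} + \frac{Z^{2}}{5}\right) = 2 + \frac{Z}{5} + \frac{Z^{2}}{5}$)
$L = 27$
$I = 4356$ ($I = \left(\left(2 + \frac{1}{5} \cdot 3 + \frac{3^{2}}{5}\right) \left(-5\right) \left(-3\right)\right)^{2} = \left(\left(2 + \frac{3}{5} + \frac{1}{5} \cdot 9\right) \left(-5\right) \left(-3\right)\right)^{2} = \left(\left(2 + \frac{3}{5} + \frac{9}{5}\right) \left(-5\right) \left(-3\right)\right)^{2} = \left(\frac{22}{5} \left(-5\right) \left(-3\right)\right)^{2} = \left(\left(-22\right) \left(-3\right)\right)^{2} = 66^{2} = 4356$)
$X{\left(v \right)} = -4352$ ($X{\left(v \right)} = 4 - 4356 = -4352$)
$X{\left(-148 \right)} + L = -4352 + 27 = -4325$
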